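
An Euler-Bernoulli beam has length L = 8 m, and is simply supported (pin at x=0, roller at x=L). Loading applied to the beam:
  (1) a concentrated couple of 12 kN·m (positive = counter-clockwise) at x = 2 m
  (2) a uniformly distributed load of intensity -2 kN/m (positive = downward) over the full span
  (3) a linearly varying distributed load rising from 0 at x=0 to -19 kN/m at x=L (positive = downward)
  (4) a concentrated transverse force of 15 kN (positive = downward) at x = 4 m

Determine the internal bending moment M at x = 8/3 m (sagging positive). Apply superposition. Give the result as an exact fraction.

M(8/3) = -5044/81 kN·m

Load 1 — applied couple M₀=12 kN·m at a=2 m (b=L-a=6):
  M_1 = M₀x/L - M₀  [x>a] = 12·(8/3)/8 - 12 = -8 kN·m
Load 2 — uniform load w=-2 kN/m over full span:
  M_2 = wx(L-x)/2 = (-2)·(8/3)·(8-(8/3))/2 = -128/9 kN·m
Load 3 — triangular load w₀=-19 kN/m (0→w₀ over full span):
  M_3 = w₀Lx/6 - w₀x³/(6L) = (-19)·8·(8/3)/6 - (-19)·(8/3)³/(6·8) = -4864/81 kN·m
Load 4 — point force P=15 kN at a=4 m (b=L-a=4):
  M_4 = Pbx/L  [x≤a] = 15·4·(8/3)/8 = 20 kN·m
Superposition: M = Σ M_i = -5044/81 kN·m ≈ -62.271605 kN·m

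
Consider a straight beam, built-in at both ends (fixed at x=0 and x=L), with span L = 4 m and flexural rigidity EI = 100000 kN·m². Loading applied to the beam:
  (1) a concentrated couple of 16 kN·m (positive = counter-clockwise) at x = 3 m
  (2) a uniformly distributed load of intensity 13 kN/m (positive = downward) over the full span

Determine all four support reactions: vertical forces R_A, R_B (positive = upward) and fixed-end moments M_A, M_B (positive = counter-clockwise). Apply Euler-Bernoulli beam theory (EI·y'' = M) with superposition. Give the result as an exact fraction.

Load 1 — applied couple M₀=16 kN·m at a=3 m (b=L-a=1):
  R_A = 6M₀ab/L³ = 6·16·3·1/4³ = 9/2 kN
  M_A = M₀b(2a-b)/L² = 16·1·(2·3-1)/4² = 5 kN·m
  R_B = -6M₀ab/L³ = -6·16·3·1/4³ = -9/2 kN
  M_B = M₀a(2b-a)/L² = 16·3·(2·1-3)/4² = -3 kN·m
Load 2 — uniform load w=13 kN/m over full span:
  R_A = wL/2 = 13·4/2 = 26 kN
  M_A = wL²/12 = 13·4²/12 = 52/3 kN·m
  R_B = wL/2 = 13·4/2 = 26 kN
  M_B = -wL²/12 = -13·4²/12 = -52/3 kN·m
Superposition: R_A = 61/2 kN, M_A = 67/3 kN·m, R_B = 43/2 kN, M_B = -61/3 kN·m

R_A = 61/2 kN, M_A = 67/3 kN·m, R_B = 43/2 kN, M_B = -61/3 kN·m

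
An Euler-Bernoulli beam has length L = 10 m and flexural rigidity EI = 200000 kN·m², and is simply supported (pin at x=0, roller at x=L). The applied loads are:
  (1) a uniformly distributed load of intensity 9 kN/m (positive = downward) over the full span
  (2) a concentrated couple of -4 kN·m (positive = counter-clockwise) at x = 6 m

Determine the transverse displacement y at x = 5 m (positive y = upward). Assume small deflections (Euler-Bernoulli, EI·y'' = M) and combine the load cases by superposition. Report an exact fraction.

y(5) = -9303/1600000 m

Load 1 — uniform load w=9 kN/m over full span:
  y_1 = -wx(L³-2Lx²+x³)/(24EI) = -9·5·(10³-2·10·5²+5³)/(24·200000) = -3/512 m
Load 2 — applied couple M₀=-4 kN·m at a=6 m (b=L-a=4):
  y_2 = (M₀x³/(6L)+C₁x)/EI  [x≤a] with C₁=M₀(3b²-L²)/(6L)=52/15 = ((-4)·5³/(6·10)+(52/15)·5)/200000 = 9/200000 m
Superposition: y = Σ y_i = -9303/1600000 m ≈ -0.005814 m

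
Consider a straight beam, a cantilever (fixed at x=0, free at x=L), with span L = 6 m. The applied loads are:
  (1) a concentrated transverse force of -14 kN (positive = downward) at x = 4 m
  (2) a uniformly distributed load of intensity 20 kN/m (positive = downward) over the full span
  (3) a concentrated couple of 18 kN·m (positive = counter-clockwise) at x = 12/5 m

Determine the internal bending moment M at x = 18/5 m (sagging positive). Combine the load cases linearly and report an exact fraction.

M(18/5) = -52 kN·m

Load 1 — point force P=-14 kN at a=4 m (b=L-a=2):
  M_1 = -P(a-x)  [x≤a] = -(-14)·(4-(18/5)) = 28/5 kN·m
Load 2 — uniform load w=20 kN/m over full span:
  M_2 = -w(L-x)²/2 = -20·(6-(18/5))²/2 = -288/5 kN·m
Load 3 — applied couple M₀=18 kN·m at a=12/5 m (b=L-a=18/5):
  M_3 = 0  [x>a] = 0 kN·m
Superposition: M = Σ M_i = -52 kN·m ≈ -52.000000 kN·m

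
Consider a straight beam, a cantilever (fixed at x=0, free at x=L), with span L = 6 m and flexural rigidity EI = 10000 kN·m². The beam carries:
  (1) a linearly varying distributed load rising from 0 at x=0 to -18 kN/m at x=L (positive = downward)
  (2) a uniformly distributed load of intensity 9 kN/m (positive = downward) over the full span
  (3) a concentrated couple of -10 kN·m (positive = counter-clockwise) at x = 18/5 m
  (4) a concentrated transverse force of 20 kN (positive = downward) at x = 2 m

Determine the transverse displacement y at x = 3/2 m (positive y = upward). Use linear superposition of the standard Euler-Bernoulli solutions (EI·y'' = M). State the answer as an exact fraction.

y(3/2) = 17973/12800000 m

Load 1 — triangular load w₀=-18 kN/m (0→w₀ over full span):
  y_1 = (w₀Lx³/12-w₀L²x²/6-w₀x⁵/(120L))/EI = ((-18)·6·(3/2)³/12-(-18)·6²·(3/2)²/6-(-18)·(3/2)⁵/(120·6))/10000 = 272403/12800000 m
Load 2 — uniform load w=9 kN/m over full span:
  y_2 = -wx²(x²-4Lx+6L²)/(24EI) = -9·(3/2)²·((3/2)²-4·6·(3/2)+6·6²)/(24·10000) = -19683/1280000 m
Load 3 — applied couple M₀=-10 kN·m at a=18/5 m (b=L-a=12/5):
  y_3 = M₀x²/(2EI)  [x≤a] = (-10)·(3/2)²/(2·10000) = -9/8000 m
Load 4 — point force P=20 kN at a=2 m (b=L-a=4):
  y_4 = -Px²(3a-x)/(6EI)  [x≤a] = -20·(3/2)²·(3·2-(3/2))/(6·10000) = -27/8000 m
Superposition: y = Σ y_i = 17973/12800000 m ≈ 0.001404 m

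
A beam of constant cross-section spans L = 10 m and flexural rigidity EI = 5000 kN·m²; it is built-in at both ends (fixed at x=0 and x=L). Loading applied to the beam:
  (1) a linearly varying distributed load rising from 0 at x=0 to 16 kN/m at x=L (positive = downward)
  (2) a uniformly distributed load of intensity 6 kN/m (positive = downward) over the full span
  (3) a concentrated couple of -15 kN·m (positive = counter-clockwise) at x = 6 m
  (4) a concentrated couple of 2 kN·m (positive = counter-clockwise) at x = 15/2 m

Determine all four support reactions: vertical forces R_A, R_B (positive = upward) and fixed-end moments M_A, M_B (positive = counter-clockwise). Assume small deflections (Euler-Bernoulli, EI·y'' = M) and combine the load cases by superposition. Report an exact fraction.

R_A = 10413/200 kN, M_A = 11899/120 kN·m, R_B = 17587/200 kN, M_B = -5287/40 kN·m

Load 1 — triangular load w₀=16 kN/m (0→w₀ over full span):
  R_A = 3w₀L/20 = 3·16·10/20 = 24 kN
  M_A = w₀L²/30 = 16·10²/30 = 160/3 kN·m
  R_B = 7w₀L/20 = 7·16·10/20 = 56 kN
  M_B = -w₀L²/20 = -16·10²/20 = -80 kN·m
Load 2 — uniform load w=6 kN/m over full span:
  R_A = wL/2 = 6·10/2 = 30 kN
  M_A = wL²/12 = 6·10²/12 = 50 kN·m
  R_B = wL/2 = 6·10/2 = 30 kN
  M_B = -wL²/12 = -6·10²/12 = -50 kN·m
Load 3 — applied couple M₀=-15 kN·m at a=6 m (b=L-a=4):
  R_A = 6M₀ab/L³ = 6·(-15)·6·4/10³ = -54/25 kN
  M_A = M₀b(2a-b)/L² = (-15)·4·(2·6-4)/10² = -24/5 kN·m
  R_B = -6M₀ab/L³ = -6·(-15)·6·4/10³ = 54/25 kN
  M_B = M₀a(2b-a)/L² = (-15)·6·(2·4-6)/10² = -9/5 kN·m
Load 4 — applied couple M₀=2 kN·m at a=15/2 m (b=L-a=5/2):
  R_A = 6M₀ab/L³ = 6·2·(15/2)·(5/2)/10³ = 9/40 kN
  M_A = M₀b(2a-b)/L² = 2·(5/2)·(2·(15/2)-(5/2))/10² = 5/8 kN·m
  R_B = -6M₀ab/L³ = -6·2·(15/2)·(5/2)/10³ = -9/40 kN
  M_B = M₀a(2b-a)/L² = 2·(15/2)·(2·(5/2)-(15/2))/10² = -3/8 kN·m
Superposition: R_A = 10413/200 kN, M_A = 11899/120 kN·m, R_B = 17587/200 kN, M_B = -5287/40 kN·m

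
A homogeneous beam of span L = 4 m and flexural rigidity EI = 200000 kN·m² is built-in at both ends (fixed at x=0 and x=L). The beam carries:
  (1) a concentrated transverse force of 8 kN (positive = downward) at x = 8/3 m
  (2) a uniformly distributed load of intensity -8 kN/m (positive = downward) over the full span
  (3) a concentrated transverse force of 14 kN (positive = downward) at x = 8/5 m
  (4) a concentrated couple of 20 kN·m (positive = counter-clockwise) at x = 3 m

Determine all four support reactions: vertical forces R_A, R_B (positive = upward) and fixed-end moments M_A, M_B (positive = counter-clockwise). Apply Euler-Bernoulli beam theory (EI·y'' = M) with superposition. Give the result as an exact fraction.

R_A = 20819/27000 kN, M_A = 81239/13500 kN·m, R_B = -290819/27000 kN, M_B = -43201/13500 kN·m

Load 1 — point force P=8 kN at a=8/3 m (b=L-a=4/3):
  R_A = Pb²(3a+b)/L³ = 8·(4/3)²·(3·(8/3)+(4/3))/4³ = 56/27 kN
  M_A = Pab²/L² = 8·(8/3)·(4/3)²/4² = 64/27 kN·m
  R_B = Pa²(a+3b)/L³ = 8·(8/3)²·((8/3)+3·(4/3))/4³ = 160/27 kN
  M_B = -Pa²b/L² = -8·(8/3)²·(4/3)/4² = -128/27 kN·m
Load 2 — uniform load w=-8 kN/m over full span:
  R_A = wL/2 = (-8)·4/2 = -16 kN
  M_A = wL²/12 = (-8)·4²/12 = -32/3 kN·m
  R_B = wL/2 = (-8)·4/2 = -16 kN
  M_B = -wL²/12 = -(-8)·4²/12 = 32/3 kN·m
Load 3 — point force P=14 kN at a=8/5 m (b=L-a=12/5):
  R_A = Pb²(3a+b)/L³ = 14·(12/5)²·(3·(8/5)+(12/5))/4³ = 1134/125 kN
  M_A = Pab²/L² = 14·(8/5)·(12/5)²/4² = 1008/125 kN·m
  R_B = Pa²(a+3b)/L³ = 14·(8/5)²·((8/5)+3·(12/5))/4³ = 616/125 kN
  M_B = -Pa²b/L² = -14·(8/5)²·(12/5)/4² = -672/125 kN·m
Load 4 — applied couple M₀=20 kN·m at a=3 m (b=L-a=1):
  R_A = 6M₀ab/L³ = 6·20·3·1/4³ = 45/8 kN
  M_A = M₀b(2a-b)/L² = 20·1·(2·3-1)/4² = 25/4 kN·m
  R_B = -6M₀ab/L³ = -6·20·3·1/4³ = -45/8 kN
  M_B = M₀a(2b-a)/L² = 20·3·(2·1-3)/4² = -15/4 kN·m
Superposition: R_A = 20819/27000 kN, M_A = 81239/13500 kN·m, R_B = -290819/27000 kN, M_B = -43201/13500 kN·m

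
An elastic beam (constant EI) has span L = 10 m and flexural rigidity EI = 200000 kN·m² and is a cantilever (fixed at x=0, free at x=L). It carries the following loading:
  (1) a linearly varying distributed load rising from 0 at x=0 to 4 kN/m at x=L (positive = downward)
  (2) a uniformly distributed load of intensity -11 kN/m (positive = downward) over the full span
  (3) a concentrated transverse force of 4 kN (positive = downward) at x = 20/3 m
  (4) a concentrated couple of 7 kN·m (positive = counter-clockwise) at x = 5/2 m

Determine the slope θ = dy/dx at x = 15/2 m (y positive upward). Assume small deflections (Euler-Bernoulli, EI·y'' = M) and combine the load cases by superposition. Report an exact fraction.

Load 1 — triangular load w₀=4 kN/m (0→w₀ over full span):
  θ_1 = (w₀Lx²/4-w₀L²x/3-w₀x⁴/(24L))/EI = (4·10·(15/2)²/4-4·10²·(15/2)/3-4·(15/2)⁴/(24·10))/200000 = -251/102400 rad
Load 2 — uniform load w=-11 kN/m over full span:
  θ_2 = -wx(x²-3Lx+3L²)/(6EI) = -(-11)·(15/2)·((15/2)²-3·10·(15/2)+3·10²)/(6·200000) = 231/25600 rad
Load 3 — point force P=4 kN at a=20/3 m (b=L-a=10/3):
  θ_3 = -Pa²/(2EI)  [x>a] = -4·(20/3)²/(2·200000) = -1/2250 rad
Load 4 — applied couple M₀=7 kN·m at a=5/2 m (b=L-a=15/2):
  θ_4 = M₀a/EI  [x>a] = 7·(5/2)/200000 = 7/80000 rad
Superposition: θ = Σ θ_i = 143201/23040000 rad ≈ 0.006215 rad

θ(15/2) = 143201/23040000 rad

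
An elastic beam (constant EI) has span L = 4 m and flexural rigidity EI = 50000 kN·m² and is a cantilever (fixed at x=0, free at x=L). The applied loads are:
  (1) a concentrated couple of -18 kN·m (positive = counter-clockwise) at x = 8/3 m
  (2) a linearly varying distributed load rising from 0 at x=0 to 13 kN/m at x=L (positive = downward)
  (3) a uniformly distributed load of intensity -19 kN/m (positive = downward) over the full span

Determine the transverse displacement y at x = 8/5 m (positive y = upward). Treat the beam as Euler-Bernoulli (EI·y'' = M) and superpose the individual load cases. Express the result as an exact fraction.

Load 1 — applied couple M₀=-18 kN·m at a=8/3 m (b=L-a=4/3):
  y_1 = M₀x²/(2EI)  [x≤a] = (-18)·(8/5)²/(2·50000) = -36/78125 m
Load 2 — triangular load w₀=13 kN/m (0→w₀ over full span):
  y_2 = (w₀Lx³/12-w₀L²x²/6-w₀x⁵/(120L))/EI = (13·4·(8/5)³/12-13·4²·(8/5)²/6-13·(8/5)⁵/(120·4))/50000 = -208832/146484375 m
Load 3 — uniform load w=-19 kN/m over full span:
  y_3 = -wx²(x²-4Lx+6L²)/(24EI) = -(-19)·(8/5)²·((8/5)²-4·4·(8/5)+6·4²)/(24·50000) = 5776/1953125 m
Superposition: y = Σ y_i = 156868/146484375 m ≈ 0.001071 m

y(8/5) = 156868/146484375 m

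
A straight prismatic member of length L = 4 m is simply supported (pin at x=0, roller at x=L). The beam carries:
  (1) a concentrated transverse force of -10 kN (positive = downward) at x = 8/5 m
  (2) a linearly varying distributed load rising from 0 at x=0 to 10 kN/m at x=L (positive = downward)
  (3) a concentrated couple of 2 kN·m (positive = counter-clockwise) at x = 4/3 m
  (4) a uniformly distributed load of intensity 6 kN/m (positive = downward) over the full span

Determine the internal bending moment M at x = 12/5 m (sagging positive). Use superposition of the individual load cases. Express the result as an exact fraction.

Load 1 — point force P=-10 kN at a=8/5 m (b=L-a=12/5):
  M_1 = Pa(L-x)/L  [x>a] = (-10)·(8/5)·(4-(12/5))/4 = -32/5 kN·m
Load 2 — triangular load w₀=10 kN/m (0→w₀ over full span):
  M_2 = w₀Lx/6 - w₀x³/(6L) = 10·4·(12/5)/6 - 10·(12/5)³/(6·4) = 256/25 kN·m
Load 3 — applied couple M₀=2 kN·m at a=4/3 m (b=L-a=8/3):
  M_3 = M₀x/L - M₀  [x>a] = 2·(12/5)/4 - 2 = -4/5 kN·m
Load 4 — uniform load w=6 kN/m over full span:
  M_4 = wx(L-x)/2 = 6·(12/5)·(4-(12/5))/2 = 288/25 kN·m
Superposition: M = Σ M_i = 364/25 kN·m ≈ 14.560000 kN·m

M(12/5) = 364/25 kN·m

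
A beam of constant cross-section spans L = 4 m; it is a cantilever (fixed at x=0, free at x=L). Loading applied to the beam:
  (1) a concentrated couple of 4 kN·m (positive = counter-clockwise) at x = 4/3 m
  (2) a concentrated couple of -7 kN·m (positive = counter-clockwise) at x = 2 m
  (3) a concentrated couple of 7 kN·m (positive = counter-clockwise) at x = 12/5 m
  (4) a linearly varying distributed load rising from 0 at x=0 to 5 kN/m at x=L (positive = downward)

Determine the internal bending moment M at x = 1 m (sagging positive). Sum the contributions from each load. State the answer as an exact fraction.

Load 1 — applied couple M₀=4 kN·m at a=4/3 m (b=L-a=8/3):
  M_1 = M₀  [x≤a] = 4 = 4 kN·m
Load 2 — applied couple M₀=-7 kN·m at a=2 m (b=L-a=2):
  M_2 = M₀  [x≤a] = (-7) = -7 kN·m
Load 3 — applied couple M₀=7 kN·m at a=12/5 m (b=L-a=8/5):
  M_3 = M₀  [x≤a] = 7 = 7 kN·m
Load 4 — triangular load w₀=5 kN/m (0→w₀ over full span):
  M_4 = w₀Lx/2 - w₀L²/3 - w₀x³/(6L) = 5·4·1/2 - 5·4²/3 - 5·1³/(6·4) = -135/8 kN·m
Superposition: M = Σ M_i = -103/8 kN·m ≈ -12.875000 kN·m

M(1) = -103/8 kN·m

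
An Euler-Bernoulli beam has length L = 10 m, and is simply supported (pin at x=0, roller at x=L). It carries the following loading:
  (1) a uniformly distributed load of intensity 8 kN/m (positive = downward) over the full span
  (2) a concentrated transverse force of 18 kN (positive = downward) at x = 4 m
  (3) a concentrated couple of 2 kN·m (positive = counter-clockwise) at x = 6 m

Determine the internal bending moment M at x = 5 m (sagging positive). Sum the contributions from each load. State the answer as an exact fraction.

Load 1 — uniform load w=8 kN/m over full span:
  M_1 = wx(L-x)/2 = 8·5·(10-5)/2 = 100 kN·m
Load 2 — point force P=18 kN at a=4 m (b=L-a=6):
  M_2 = Pa(L-x)/L  [x>a] = 18·4·(10-5)/10 = 36 kN·m
Load 3 — applied couple M₀=2 kN·m at a=6 m (b=L-a=4):
  M_3 = M₀x/L  [x≤a] = 2·5/10 = 1 kN·m
Superposition: M = Σ M_i = 137 kN·m ≈ 137.000000 kN·m

M(5) = 137 kN·m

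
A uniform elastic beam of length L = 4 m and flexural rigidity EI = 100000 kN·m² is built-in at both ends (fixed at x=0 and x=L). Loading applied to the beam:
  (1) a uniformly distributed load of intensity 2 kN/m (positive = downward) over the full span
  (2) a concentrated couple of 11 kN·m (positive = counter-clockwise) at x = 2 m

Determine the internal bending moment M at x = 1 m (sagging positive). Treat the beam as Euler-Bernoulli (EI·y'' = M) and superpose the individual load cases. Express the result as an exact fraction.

Load 1 — uniform load w=2 kN/m over full span:
  M_1 = wLx/2 - wL²/12 - wx²/2 = 2·4·1/2 - 2·4²/12 - 2·1²/2 = 1/3 kN·m
Load 2 — applied couple M₀=11 kN·m at a=2 m (b=L-a=2):
  M_2 = R_Ax - M_A  [x≤a] with R_A=33/8, M_A=11/4 = (33/8)·1 - (11/4) = 11/8 kN·m
Superposition: M = Σ M_i = 41/24 kN·m ≈ 1.708333 kN·m

M(1) = 41/24 kN·m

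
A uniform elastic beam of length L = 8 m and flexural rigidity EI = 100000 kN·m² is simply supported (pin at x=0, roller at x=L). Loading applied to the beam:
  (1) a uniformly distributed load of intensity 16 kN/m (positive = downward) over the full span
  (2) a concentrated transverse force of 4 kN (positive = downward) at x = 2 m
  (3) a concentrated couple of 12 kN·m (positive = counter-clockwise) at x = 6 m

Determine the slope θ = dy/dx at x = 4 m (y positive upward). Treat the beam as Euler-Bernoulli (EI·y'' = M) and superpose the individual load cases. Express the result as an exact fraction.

θ(4) = 1/100000 rad

Load 1 — uniform load w=16 kN/m over full span:
  θ_1 = -w(L³-6Lx²+4x³)/(24EI) = -16·(8³-6·8·4²+4·4³)/(24·100000) = 0 rad
Load 2 — point force P=4 kN at a=2 m (b=L-a=6):
  θ_2 = -Pa(2L²-6Lx+3x²+a²)/(6LEI)  [x>a] = -4·2·(2·8²-6·8·4+3·4²+2²)/(6·8·100000) = 1/50000 rad
Load 3 — applied couple M₀=12 kN·m at a=6 m (b=L-a=2):
  θ_3 = (M₀x²/(2L)+C₁)/EI  [x≤a] with C₁=M₀(3b²-L²)/(6L)=-13 = (12·4²/(2·8)+(-13))/100000 = -1/100000 rad
Superposition: θ = Σ θ_i = 1/100000 rad ≈ 0.000010 rad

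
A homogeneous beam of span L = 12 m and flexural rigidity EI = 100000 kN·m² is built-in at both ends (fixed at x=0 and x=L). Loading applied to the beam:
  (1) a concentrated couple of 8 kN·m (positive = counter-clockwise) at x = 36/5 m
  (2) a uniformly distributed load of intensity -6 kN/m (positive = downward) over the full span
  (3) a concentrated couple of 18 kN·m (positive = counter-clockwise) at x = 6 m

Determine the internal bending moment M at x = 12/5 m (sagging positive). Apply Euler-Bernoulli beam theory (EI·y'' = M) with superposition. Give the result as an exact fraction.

Load 1 — applied couple M₀=8 kN·m at a=36/5 m (b=L-a=24/5):
  M_1 = R_Ax - M_A  [x≤a] with R_A=24/25, M_A=64/25 = (24/25)·(12/5) - (64/25) = -32/125 kN·m
Load 2 — uniform load w=-6 kN/m over full span:
  M_2 = wLx/2 - wL²/12 - wx²/2 = (-6)·12·(12/5)/2 - (-6)·12²/12 - (-6)·(12/5)²/2 = 72/25 kN·m
Load 3 — applied couple M₀=18 kN·m at a=6 m (b=L-a=6):
  M_3 = R_Ax - M_A  [x≤a] with R_A=9/4, M_A=9/2 = (9/4)·(12/5) - (9/2) = 9/10 kN·m
Superposition: M = Σ M_i = 881/250 kN·m ≈ 3.524000 kN·m

M(12/5) = 881/250 kN·m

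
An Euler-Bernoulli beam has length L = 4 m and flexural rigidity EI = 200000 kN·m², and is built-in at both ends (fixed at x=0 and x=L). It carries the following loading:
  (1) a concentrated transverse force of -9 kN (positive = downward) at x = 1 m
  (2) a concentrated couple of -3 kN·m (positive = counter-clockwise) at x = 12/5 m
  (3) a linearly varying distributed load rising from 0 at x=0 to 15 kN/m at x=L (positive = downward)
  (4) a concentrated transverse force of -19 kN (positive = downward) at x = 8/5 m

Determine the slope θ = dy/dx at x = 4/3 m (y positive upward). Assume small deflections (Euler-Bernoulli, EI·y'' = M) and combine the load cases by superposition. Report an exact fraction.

θ(4/3) = 26477/4050000000 rad

Load 1 — point force P=-9 kN at a=1 m (b=L-a=3):
  θ_1 = Pa²(L-x)(2bL-(3b+a)(L-x))/(2L³EI)  [x>a] = (-9)·1²·(4-(4/3))·(2·3·4-(3·3+1)·(4-(4/3)))/(2·4³·200000) = 1/400000 rad
Load 2 — applied couple M₀=-3 kN·m at a=12/5 m (b=L-a=8/5):
  θ_2 = (R_Ax²/2 - M_Ax)/EI  [x≤a] with R_A=-27/25, M_A=-24/25 = ((-27/25)·(4/3)²/2 - (-24/25)·(4/3))/200000 = 1/625000 rad
Load 3 — triangular load w₀=15 kN/m (0→w₀ over full span):
  θ_3 = -w₀(2x(L-x)(L-2x)(x+2L)+x²(L-x)²)/(120LEI) = -15·(2·(4/3)·(4-(4/3))·(4-2·(4/3))·((4/3)+2·4)+(4/3)²·(4-(4/3))²)/(120·4·200000) = -4/253125 rad
Load 4 — point force P=-19 kN at a=8/5 m (b=L-a=12/5):
  θ_4 = -Pb²x(2aL-(3a+b)x)/(2L³EI)  [x≤a] = -(-19)·(12/5)²·(4/3)·(2·(8/5)·4-(3·(8/5)+(12/5))·(4/3))/(2·4³·200000) = 57/3125000 rad
Superposition: θ = Σ θ_i = 26477/4050000000 rad ≈ 0.000007 rad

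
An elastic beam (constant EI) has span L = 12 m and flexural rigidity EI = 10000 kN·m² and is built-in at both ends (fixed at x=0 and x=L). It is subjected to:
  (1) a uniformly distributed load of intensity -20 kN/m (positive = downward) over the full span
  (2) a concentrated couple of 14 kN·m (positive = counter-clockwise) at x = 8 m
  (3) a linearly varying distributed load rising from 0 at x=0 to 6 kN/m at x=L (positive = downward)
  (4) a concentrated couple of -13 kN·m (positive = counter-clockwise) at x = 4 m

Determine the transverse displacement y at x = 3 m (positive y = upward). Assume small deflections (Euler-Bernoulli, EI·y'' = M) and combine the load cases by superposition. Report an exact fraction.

Load 1 — uniform load w=-20 kN/m over full span:
  y_1 = -wx²(L-x)²/(24EI) = -(-20)·3²·(12-3)²/(24·10000) = 243/4000 m
Load 2 — applied couple M₀=14 kN·m at a=8 m (b=L-a=4):
  y_2 = (R_Ax³/6 - M_Ax²/2)/EI  [x≤a] with R_A=14/9, M_A=14/3 = ((14/9)·3³/6 - (14/3)·3²/2)/10000 = -7/5000 m
Load 3 — triangular load w₀=6 kN/m (0→w₀ over full span):
  y_3 = -w₀x²(L-x)²(x+2L)/(120LEI) = -6·3²·(12-3)²·(3+2·12)/(120·12·10000) = -6561/800000 m
Load 4 — applied couple M₀=-13 kN·m at a=4 m (b=L-a=8):
  y_4 = (R_Ax³/6 - M_Ax²/2)/EI  [x≤a] with R_A=-13/9, M_A=0 = ((-13/9)·3³/6 - 0·3²/2)/10000 = -13/20000 m
Superposition: y = Σ y_i = 40399/800000 m ≈ 0.050499 m

y(3) = 40399/800000 m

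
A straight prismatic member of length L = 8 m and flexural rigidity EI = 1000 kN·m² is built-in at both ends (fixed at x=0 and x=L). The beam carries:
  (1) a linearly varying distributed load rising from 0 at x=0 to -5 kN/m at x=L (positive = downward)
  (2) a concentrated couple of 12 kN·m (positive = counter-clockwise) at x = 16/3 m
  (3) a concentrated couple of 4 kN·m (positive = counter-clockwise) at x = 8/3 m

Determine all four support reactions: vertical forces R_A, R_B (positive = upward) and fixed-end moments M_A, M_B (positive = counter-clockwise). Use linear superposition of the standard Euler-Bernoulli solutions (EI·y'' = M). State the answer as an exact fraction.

R_A = -10/3 kN, M_A = -20/3 kN·m, R_B = -50/3 kN, M_B = 52/3 kN·m

Load 1 — triangular load w₀=-5 kN/m (0→w₀ over full span):
  R_A = 3w₀L/20 = 3·(-5)·8/20 = -6 kN
  M_A = w₀L²/30 = (-5)·8²/30 = -32/3 kN·m
  R_B = 7w₀L/20 = 7·(-5)·8/20 = -14 kN
  M_B = -w₀L²/20 = -(-5)·8²/20 = 16 kN·m
Load 2 — applied couple M₀=12 kN·m at a=16/3 m (b=L-a=8/3):
  R_A = 6M₀ab/L³ = 6·12·(16/3)·(8/3)/8³ = 2 kN
  M_A = M₀b(2a-b)/L² = 12·(8/3)·(2·(16/3)-(8/3))/8² = 4 kN·m
  R_B = -6M₀ab/L³ = -6·12·(16/3)·(8/3)/8³ = -2 kN
  M_B = M₀a(2b-a)/L² = 12·(16/3)·(2·(8/3)-(16/3))/8² = 0 kN·m
Load 3 — applied couple M₀=4 kN·m at a=8/3 m (b=L-a=16/3):
  R_A = 6M₀ab/L³ = 6·4·(8/3)·(16/3)/8³ = 2/3 kN
  M_A = M₀b(2a-b)/L² = 4·(16/3)·(2·(8/3)-(16/3))/8² = 0 kN·m
  R_B = -6M₀ab/L³ = -6·4·(8/3)·(16/3)/8³ = -2/3 kN
  M_B = M₀a(2b-a)/L² = 4·(8/3)·(2·(16/3)-(8/3))/8² = 4/3 kN·m
Superposition: R_A = -10/3 kN, M_A = -20/3 kN·m, R_B = -50/3 kN, M_B = 52/3 kN·m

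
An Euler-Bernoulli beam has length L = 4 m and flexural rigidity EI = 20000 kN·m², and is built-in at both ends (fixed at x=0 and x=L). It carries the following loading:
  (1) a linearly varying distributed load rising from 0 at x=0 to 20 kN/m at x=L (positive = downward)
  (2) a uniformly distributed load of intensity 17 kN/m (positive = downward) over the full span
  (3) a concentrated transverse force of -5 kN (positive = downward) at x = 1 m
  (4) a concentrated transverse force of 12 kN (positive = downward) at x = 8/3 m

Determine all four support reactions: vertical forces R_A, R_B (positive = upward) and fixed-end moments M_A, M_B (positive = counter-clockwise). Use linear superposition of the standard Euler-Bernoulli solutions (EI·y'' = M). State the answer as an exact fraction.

R_A = 12929/288 kN, M_A = 4907/144 kN·m, R_B = 20191/288 kN, M_B = -6457/144 kN·m

Load 1 — triangular load w₀=20 kN/m (0→w₀ over full span):
  R_A = 3w₀L/20 = 3·20·4/20 = 12 kN
  M_A = w₀L²/30 = 20·4²/30 = 32/3 kN·m
  R_B = 7w₀L/20 = 7·20·4/20 = 28 kN
  M_B = -w₀L²/20 = -20·4²/20 = -16 kN·m
Load 2 — uniform load w=17 kN/m over full span:
  R_A = wL/2 = 17·4/2 = 34 kN
  M_A = wL²/12 = 17·4²/12 = 68/3 kN·m
  R_B = wL/2 = 17·4/2 = 34 kN
  M_B = -wL²/12 = -17·4²/12 = -68/3 kN·m
Load 3 — point force P=-5 kN at a=1 m (b=L-a=3):
  R_A = Pb²(3a+b)/L³ = (-5)·3²·(3·1+3)/4³ = -135/32 kN
  M_A = Pab²/L² = (-5)·1·3²/4² = -45/16 kN·m
  R_B = Pa²(a+3b)/L³ = (-5)·1²·(1+3·3)/4³ = -25/32 kN
  M_B = -Pa²b/L² = -(-5)·1²·3/4² = 15/16 kN·m
Load 4 — point force P=12 kN at a=8/3 m (b=L-a=4/3):
  R_A = Pb²(3a+b)/L³ = 12·(4/3)²·(3·(8/3)+(4/3))/4³ = 28/9 kN
  M_A = Pab²/L² = 12·(8/3)·(4/3)²/4² = 32/9 kN·m
  R_B = Pa²(a+3b)/L³ = 12·(8/3)²·((8/3)+3·(4/3))/4³ = 80/9 kN
  M_B = -Pa²b/L² = -12·(8/3)²·(4/3)/4² = -64/9 kN·m
Superposition: R_A = 12929/288 kN, M_A = 4907/144 kN·m, R_B = 20191/288 kN, M_B = -6457/144 kN·m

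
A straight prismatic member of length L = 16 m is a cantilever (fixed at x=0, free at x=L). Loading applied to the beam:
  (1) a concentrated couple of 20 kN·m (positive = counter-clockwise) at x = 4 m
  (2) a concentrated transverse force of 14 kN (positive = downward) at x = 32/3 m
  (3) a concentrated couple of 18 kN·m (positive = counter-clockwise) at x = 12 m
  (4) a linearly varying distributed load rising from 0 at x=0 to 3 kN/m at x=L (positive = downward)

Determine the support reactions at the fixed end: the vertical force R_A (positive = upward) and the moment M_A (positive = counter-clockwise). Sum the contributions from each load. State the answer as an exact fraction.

R_A = 38 kN, M_A = 1102/3 kN·m

Load 1 — applied couple M₀=20 kN·m at a=4 m (b=L-a=12):
  R_A = 0 kN
  M_A = -M₀ = -20 kN·m
Load 2 — point force P=14 kN at a=32/3 m (b=L-a=16/3):
  R_A = P = 14 kN
  M_A = Pa = 14·(32/3) = 448/3 kN·m
Load 3 — applied couple M₀=18 kN·m at a=12 m (b=L-a=4):
  R_A = 0 kN
  M_A = -M₀ = -18 kN·m
Load 4 — triangular load w₀=3 kN/m (0→w₀ over full span):
  R_A = w₀L/2 = 3·16/2 = 24 kN
  M_A = w₀L²/3 = 3·16²/3 = 256 kN·m
Superposition: R_A = 38 kN, M_A = 1102/3 kN·m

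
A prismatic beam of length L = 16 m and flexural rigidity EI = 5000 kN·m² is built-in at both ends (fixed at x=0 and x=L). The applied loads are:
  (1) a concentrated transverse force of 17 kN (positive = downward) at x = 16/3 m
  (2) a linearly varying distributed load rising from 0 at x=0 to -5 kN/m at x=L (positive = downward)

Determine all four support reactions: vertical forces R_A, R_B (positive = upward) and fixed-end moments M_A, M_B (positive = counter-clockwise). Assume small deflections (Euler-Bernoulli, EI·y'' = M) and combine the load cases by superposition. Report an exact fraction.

R_A = 16/27 kN, M_A = -64/27 kN·m, R_B = -637/27 kN, M_B = 1184/27 kN·m

Load 1 — point force P=17 kN at a=16/3 m (b=L-a=32/3):
  R_A = Pb²(3a+b)/L³ = 17·(32/3)²·(3·(16/3)+(32/3))/16³ = 340/27 kN
  M_A = Pab²/L² = 17·(16/3)·(32/3)²/16² = 1088/27 kN·m
  R_B = Pa²(a+3b)/L³ = 17·(16/3)²·((16/3)+3·(32/3))/16³ = 119/27 kN
  M_B = -Pa²b/L² = -17·(16/3)²·(32/3)/16² = -544/27 kN·m
Load 2 — triangular load w₀=-5 kN/m (0→w₀ over full span):
  R_A = 3w₀L/20 = 3·(-5)·16/20 = -12 kN
  M_A = w₀L²/30 = (-5)·16²/30 = -128/3 kN·m
  R_B = 7w₀L/20 = 7·(-5)·16/20 = -28 kN
  M_B = -w₀L²/20 = -(-5)·16²/20 = 64 kN·m
Superposition: R_A = 16/27 kN, M_A = -64/27 kN·m, R_B = -637/27 kN, M_B = 1184/27 kN·m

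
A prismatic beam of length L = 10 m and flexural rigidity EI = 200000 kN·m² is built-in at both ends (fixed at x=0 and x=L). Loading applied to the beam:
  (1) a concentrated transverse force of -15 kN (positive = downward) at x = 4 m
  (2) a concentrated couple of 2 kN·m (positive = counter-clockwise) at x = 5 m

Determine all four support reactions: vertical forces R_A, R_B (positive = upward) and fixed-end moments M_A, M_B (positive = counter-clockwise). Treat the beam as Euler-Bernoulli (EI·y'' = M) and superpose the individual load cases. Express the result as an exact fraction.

R_A = -471/50 kN, M_A = -211/10 kN·m, R_B = -279/50 kN, M_B = 149/10 kN·m

Load 1 — point force P=-15 kN at a=4 m (b=L-a=6):
  R_A = Pb²(3a+b)/L³ = (-15)·6²·(3·4+6)/10³ = -243/25 kN
  M_A = Pab²/L² = (-15)·4·6²/10² = -108/5 kN·m
  R_B = Pa²(a+3b)/L³ = (-15)·4²·(4+3·6)/10³ = -132/25 kN
  M_B = -Pa²b/L² = -(-15)·4²·6/10² = 72/5 kN·m
Load 2 — applied couple M₀=2 kN·m at a=5 m (b=L-a=5):
  R_A = 6M₀ab/L³ = 6·2·5·5/10³ = 3/10 kN
  M_A = M₀b(2a-b)/L² = 2·5·(2·5-5)/10² = 1/2 kN·m
  R_B = -6M₀ab/L³ = -6·2·5·5/10³ = -3/10 kN
  M_B = M₀a(2b-a)/L² = 2·5·(2·5-5)/10² = 1/2 kN·m
Superposition: R_A = -471/50 kN, M_A = -211/10 kN·m, R_B = -279/50 kN, M_B = 149/10 kN·m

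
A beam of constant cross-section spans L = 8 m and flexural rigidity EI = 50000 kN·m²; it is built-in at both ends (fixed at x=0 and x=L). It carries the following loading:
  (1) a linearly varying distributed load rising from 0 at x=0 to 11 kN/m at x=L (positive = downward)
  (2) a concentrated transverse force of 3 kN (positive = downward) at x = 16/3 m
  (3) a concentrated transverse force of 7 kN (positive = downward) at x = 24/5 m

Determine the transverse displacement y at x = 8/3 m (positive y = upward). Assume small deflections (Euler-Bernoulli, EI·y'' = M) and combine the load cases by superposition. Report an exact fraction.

y(8/3) = -332912/284765625 m

Load 1 — triangular load w₀=11 kN/m (0→w₀ over full span):
  y_1 = -w₀x²(L-x)²(x+2L)/(120LEI) = -11·(8/3)²·(8-(8/3))²·((8/3)+2·8)/(120·8·50000) = -9856/11390625 m
Load 2 — point force P=3 kN at a=16/3 m (b=L-a=8/3):
  y_2 = -Pb²x²(3aL-(3a+b)x)/(6L³EI)  [x≤a] = -3·(8/3)²·(8/3)²·(3·(16/3)·8-(3·(16/3)+(8/3))·(8/3))/(6·8³·50000) = -176/2278125 m
Load 3 — point force P=7 kN at a=24/5 m (b=L-a=16/5):
  y_3 = -Pb²x²(3aL-(3a+b)x)/(6L³EI)  [x≤a] = -7·(16/5)²·(8/3)²·(3·(24/5)·8-(3·(24/5)+(16/5))·(8/3))/(6·8³·50000) = -7168/31640625 m
Superposition: y = Σ y_i = -332912/284765625 m ≈ -0.001169 m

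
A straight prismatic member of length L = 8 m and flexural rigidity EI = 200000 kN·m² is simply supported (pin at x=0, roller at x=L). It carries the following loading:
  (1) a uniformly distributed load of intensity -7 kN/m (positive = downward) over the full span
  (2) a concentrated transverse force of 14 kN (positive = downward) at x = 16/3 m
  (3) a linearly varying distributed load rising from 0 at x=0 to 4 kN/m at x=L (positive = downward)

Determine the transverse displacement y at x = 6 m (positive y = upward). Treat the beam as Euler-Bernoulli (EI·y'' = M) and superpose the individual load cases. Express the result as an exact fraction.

Load 1 — uniform load w=-7 kN/m over full span:
  y_1 = -wx(L³-2Lx²+x³)/(24EI) = -(-7)·6·(8³-2·8·6²+6³)/(24·200000) = 133/100000 m
Load 2 — point force P=14 kN at a=16/3 m (b=L-a=8/3):
  y_2 = -Pa(L-x)(2Lx-a²-x²)/(6LEI)  [x>a] = -14·(16/3)·(8-6)·(2·8·6-(16/3)²-6²)/(6·8·200000) = -497/1012500 m
Load 3 — triangular load w₀=4 kN/m (0→w₀ over full span):
  y_3 = -w₀x(7L⁴-10L²x²+3x⁴)/(360LEI) = -4·6·(7·8⁴-10·8²·6²+3·6⁴)/(360·8·200000) = -119/300000 m
Superposition: y = Σ y_i = 112/253125 m ≈ 0.000442 m

y(6) = 112/253125 m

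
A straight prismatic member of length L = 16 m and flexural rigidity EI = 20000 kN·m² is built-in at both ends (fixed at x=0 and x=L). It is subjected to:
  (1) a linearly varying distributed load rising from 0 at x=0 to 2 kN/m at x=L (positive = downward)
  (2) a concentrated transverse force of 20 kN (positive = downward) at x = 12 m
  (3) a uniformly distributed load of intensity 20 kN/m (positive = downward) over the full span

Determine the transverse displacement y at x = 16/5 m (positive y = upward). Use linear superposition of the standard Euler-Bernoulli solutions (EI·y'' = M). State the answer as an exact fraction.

Load 1 — triangular load w₀=2 kN/m (0→w₀ over full span):
  y_1 = -w₀x²(L-x)²(x+2L)/(120LEI) = -2·(16/5)²·(16-(16/5))²·((16/5)+2·16)/(120·16·20000) = -90112/29296875 m
Load 2 — point force P=20 kN at a=12 m (b=L-a=4):
  y_2 = -Pb²x²(3aL-(3a+b)x)/(6L³EI)  [x≤a] = -20·4²·(16/5)²·(3·12·16-(3·12+4)·(16/5))/(6·16³·20000) = -28/9375 m
Load 3 — uniform load w=20 kN/m over full span:
  y_3 = -wx²(L-x)²/(24EI) = -20·(16/5)²·(16-(16/5))²/(24·20000) = -16384/234375 m
Superposition: y = Σ y_i = -2225612/29296875 m ≈ -0.075968 m

y(16/5) = -2225612/29296875 m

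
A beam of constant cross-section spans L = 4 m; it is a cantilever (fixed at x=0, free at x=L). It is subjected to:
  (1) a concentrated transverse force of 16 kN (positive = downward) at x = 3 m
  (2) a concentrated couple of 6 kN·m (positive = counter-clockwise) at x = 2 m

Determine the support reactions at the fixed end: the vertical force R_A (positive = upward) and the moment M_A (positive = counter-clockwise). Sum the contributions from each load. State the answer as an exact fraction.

R_A = 16 kN, M_A = 42 kN·m

Load 1 — point force P=16 kN at a=3 m (b=L-a=1):
  R_A = P = 16 kN
  M_A = Pa = 16·3 = 48 kN·m
Load 2 — applied couple M₀=6 kN·m at a=2 m (b=L-a=2):
  R_A = 0 kN
  M_A = -M₀ = -6 kN·m
Superposition: R_A = 16 kN, M_A = 42 kN·m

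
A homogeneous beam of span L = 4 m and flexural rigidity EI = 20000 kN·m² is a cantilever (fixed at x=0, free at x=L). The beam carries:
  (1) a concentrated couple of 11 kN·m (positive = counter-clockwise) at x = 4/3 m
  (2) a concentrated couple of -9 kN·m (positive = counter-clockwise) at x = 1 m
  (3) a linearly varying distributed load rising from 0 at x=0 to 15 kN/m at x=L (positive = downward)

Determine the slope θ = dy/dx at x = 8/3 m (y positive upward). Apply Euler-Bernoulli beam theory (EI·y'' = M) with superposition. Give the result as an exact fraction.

θ(8/3) = -8821/1620000 rad

Load 1 — applied couple M₀=11 kN·m at a=4/3 m (b=L-a=8/3):
  θ_1 = M₀a/EI  [x>a] = 11·(4/3)/20000 = 11/15000 rad
Load 2 — applied couple M₀=-9 kN·m at a=1 m (b=L-a=3):
  θ_2 = M₀a/EI  [x>a] = (-9)·1/20000 = -9/20000 rad
Load 3 — triangular load w₀=15 kN/m (0→w₀ over full span):
  θ_3 = (w₀Lx²/4-w₀L²x/3-w₀x⁴/(24L))/EI = (15·4·(8/3)²/4-15·4²·(8/3)/3-15·(8/3)⁴/(24·4))/20000 = -58/10125 rad
Superposition: θ = Σ θ_i = -8821/1620000 rad ≈ -0.005445 rad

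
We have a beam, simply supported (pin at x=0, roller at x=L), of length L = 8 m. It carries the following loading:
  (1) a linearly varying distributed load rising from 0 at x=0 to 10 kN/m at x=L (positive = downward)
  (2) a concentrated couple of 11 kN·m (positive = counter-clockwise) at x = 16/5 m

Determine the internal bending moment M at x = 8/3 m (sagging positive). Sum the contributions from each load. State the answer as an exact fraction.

M(8/3) = 2857/81 kN·m

Load 1 — triangular load w₀=10 kN/m (0→w₀ over full span):
  M_1 = w₀Lx/6 - w₀x³/(6L) = 10·8·(8/3)/6 - 10·(8/3)³/(6·8) = 2560/81 kN·m
Load 2 — applied couple M₀=11 kN·m at a=16/5 m (b=L-a=24/5):
  M_2 = M₀x/L  [x≤a] = 11·(8/3)/8 = 11/3 kN·m
Superposition: M = Σ M_i = 2857/81 kN·m ≈ 35.271605 kN·m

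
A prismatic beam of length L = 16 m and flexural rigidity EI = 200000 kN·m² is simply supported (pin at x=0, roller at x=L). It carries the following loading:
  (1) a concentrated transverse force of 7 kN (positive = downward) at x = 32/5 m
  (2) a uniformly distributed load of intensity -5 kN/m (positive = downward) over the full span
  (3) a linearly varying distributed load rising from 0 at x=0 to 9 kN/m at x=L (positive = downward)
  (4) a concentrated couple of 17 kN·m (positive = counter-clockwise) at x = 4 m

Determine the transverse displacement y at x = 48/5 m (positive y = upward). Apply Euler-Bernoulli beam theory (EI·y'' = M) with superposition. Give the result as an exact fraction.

y(48/5) = 23681/585937500 m

Load 1 — point force P=7 kN at a=32/5 m (b=L-a=48/5):
  y_1 = -Pa(L-x)(2Lx-a²-x²)/(6LEI)  [x>a] = -7·(32/5)·(16-(48/5))·(2·16·(48/5)-(32/5)²-(48/5)²)/(6·16·200000) = -15232/5859375 m
Load 2 — uniform load w=-5 kN/m over full span:
  y_2 = -wx(L³-2Lx²+x³)/(24EI) = -(-5)·(48/5)·(16³-2·16·(48/5)²+(48/5)³)/(24·200000) = 7936/390625 m
Load 3 — triangular load w₀=9 kN/m (0→w₀ over full span):
  y_3 = -w₀x(7L⁴-10L²x²+3x⁴)/(360LEI) = -9·(48/5)·(7·16⁴-10·16²·(48/5)²+3·(48/5)⁴)/(360·16·200000) = -909312/48828125 m
Load 4 — applied couple M₀=17 kN·m at a=4 m (b=L-a=12):
  y_4 = (M₀x³/(6L)-M₀(x-a)²/2+C₁x)/EI  [x>a] with C₁=M₀(3b²-L²)/(6L)=187/6 = (17·(48/5)³/(6·16)-17·((48/5)-4)²/2+(187/6)·(48/5))/200000 = 1479/1562500 m
Superposition: y = Σ y_i = 23681/585937500 m ≈ 0.000040 m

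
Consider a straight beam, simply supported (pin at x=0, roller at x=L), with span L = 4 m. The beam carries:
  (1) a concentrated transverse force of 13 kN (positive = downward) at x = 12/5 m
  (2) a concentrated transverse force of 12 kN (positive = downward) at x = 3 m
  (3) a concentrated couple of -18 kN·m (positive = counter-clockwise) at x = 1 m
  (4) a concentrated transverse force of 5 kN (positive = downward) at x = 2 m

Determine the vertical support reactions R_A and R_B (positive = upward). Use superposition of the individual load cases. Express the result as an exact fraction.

R_A = 31/5 kN, R_B = 119/5 kN

Load 1 — point force P=13 kN at a=12/5 m (b=L-a=8/5):
  R_A = Pb/L = 13·(8/5)/4 = 26/5 kN
  R_B = Pa/L = 13·(12/5)/4 = 39/5 kN
Load 2 — point force P=12 kN at a=3 m (b=L-a=1):
  R_A = Pb/L = 12·1/4 = 3 kN
  R_B = Pa/L = 12·3/4 = 9 kN
Load 3 — applied couple M₀=-18 kN·m at a=1 m (b=L-a=3):
  R_A = M₀/L = (-18)/4 = -9/2 kN
  R_B = -M₀/L = -(-18)/4 = 9/2 kN
Load 4 — point force P=5 kN at a=2 m (b=L-a=2):
  R_A = Pb/L = 5·2/4 = 5/2 kN
  R_B = Pa/L = 5·2/4 = 5/2 kN
Superposition: R_A = 31/5 kN, R_B = 119/5 kN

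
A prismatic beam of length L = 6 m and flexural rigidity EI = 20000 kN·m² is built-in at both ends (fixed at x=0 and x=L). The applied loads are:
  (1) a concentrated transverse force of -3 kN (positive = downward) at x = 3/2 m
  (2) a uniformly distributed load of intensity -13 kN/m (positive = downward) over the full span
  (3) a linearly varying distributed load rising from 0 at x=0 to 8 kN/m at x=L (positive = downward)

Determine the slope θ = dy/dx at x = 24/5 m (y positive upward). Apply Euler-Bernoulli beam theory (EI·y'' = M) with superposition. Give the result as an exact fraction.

Load 1 — point force P=-3 kN at a=3/2 m (b=L-a=9/2):
  θ_1 = Pa²(L-x)(2bL-(3b+a)(L-x))/(2L³EI)  [x>a] = (-3)·(3/2)²·(6-(24/5))·(2·(9/2)·6-(3·(9/2)+(3/2))·(6-(24/5)))/(2·6³·20000) = -27/800000 rad
Load 2 — uniform load w=-13 kN/m over full span:
  θ_2 = -wx(L-x)(L-2x)/(12EI) = -(-13)·(24/5)·(6-(24/5))·(6-2·(24/5))/(12·20000) = -351/312500 rad
Load 3 — triangular load w₀=8 kN/m (0→w₀ over full span):
  θ_3 = -w₀(2x(L-x)(L-2x)(x+2L)+x²(L-x)²)/(120LEI) = -8·(2·(24/5)·(6-(24/5))·(6-2·(24/5))·((24/5)+2·6)+(24/5)²·(6-(24/5))²)/(120·6·20000) = 144/390625 rad
Superposition: θ = Σ θ_i = -78831/100000000 rad ≈ -0.000788 rad

θ(24/5) = -78831/100000000 rad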